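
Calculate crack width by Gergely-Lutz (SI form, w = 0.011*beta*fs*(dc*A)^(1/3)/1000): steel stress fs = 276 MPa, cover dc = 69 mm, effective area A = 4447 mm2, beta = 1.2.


w = 0.011 * beta * fs * (dc * A)^(1/3) / 1000
= 0.011 * 1.2 * 276 * (69 * 4447)^(1/3) / 1000
= 0.246 mm

0.246


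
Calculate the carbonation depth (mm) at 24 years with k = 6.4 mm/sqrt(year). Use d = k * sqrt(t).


depth = k * sqrt(t)
= 6.4 * sqrt(24)
= 31.35 mm

31.35


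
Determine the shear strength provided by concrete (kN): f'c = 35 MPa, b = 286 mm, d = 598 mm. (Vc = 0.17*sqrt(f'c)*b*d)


Vc = 0.17 * sqrt(35) * 286 * 598 / 1000
= 172.01 kN

172.01


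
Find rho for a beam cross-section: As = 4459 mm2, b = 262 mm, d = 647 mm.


rho = As / (b * d)
= 4459 / (262 * 647)
= 0.0263

0.0263


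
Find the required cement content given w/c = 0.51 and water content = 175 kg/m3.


Cement = water / (w/c)
= 175 / 0.51
= 343.1 kg/m3

343.1


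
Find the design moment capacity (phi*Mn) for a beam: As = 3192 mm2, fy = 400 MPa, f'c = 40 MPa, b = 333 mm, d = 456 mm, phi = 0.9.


a = As * fy / (0.85 * f'c * b)
= 3192 * 400 / (0.85 * 40 * 333)
= 112.7716 mm
Mn = As * fy * (d - a/2) / 10^6
= 510.2274 kN-m
phi*Mn = 0.9 * 510.2274 = 459.2 kN-m

459.2


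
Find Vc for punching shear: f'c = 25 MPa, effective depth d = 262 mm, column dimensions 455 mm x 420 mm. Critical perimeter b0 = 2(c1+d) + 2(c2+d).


b0 = 2*(455 + 262) + 2*(420 + 262) = 2798 mm
Vc = 0.33 * sqrt(25) * 2798 * 262 / 1000
= 1209.58 kN

1209.58


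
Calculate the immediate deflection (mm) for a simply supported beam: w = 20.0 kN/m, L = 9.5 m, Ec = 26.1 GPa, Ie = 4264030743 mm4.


Convert: L = 9.5 m = 9500 mm, Ec = 26.1 GPa = 26100 MPa
delta = 5 * 20.0 * 9500^4 / (384 * 26100 * 4264030743)
= 19.06 mm

19.06


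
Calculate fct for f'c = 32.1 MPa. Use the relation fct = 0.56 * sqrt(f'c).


fct = 0.56 * sqrt(32.1)
= 0.56 * 5.666
= 3.173 MPa

3.173


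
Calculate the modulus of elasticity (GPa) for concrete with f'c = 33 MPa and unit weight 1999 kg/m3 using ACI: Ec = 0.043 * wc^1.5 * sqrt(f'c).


Ec = 0.043 * 1999^1.5 * sqrt(33) / 1000
= 22.08 GPa

22.08


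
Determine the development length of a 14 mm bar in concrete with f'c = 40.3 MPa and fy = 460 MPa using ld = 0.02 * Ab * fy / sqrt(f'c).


Ab = pi * 14^2 / 4 = 153.938 mm2
ld = 0.02 * 153.938 * 460 / sqrt(40.3)
= 223.1 mm

223.1


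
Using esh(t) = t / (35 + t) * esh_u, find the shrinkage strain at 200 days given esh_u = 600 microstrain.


esh(200) = 200 / (35 + 200) * 600
= 200 / 235 * 600
= 510.6 microstrain

510.6


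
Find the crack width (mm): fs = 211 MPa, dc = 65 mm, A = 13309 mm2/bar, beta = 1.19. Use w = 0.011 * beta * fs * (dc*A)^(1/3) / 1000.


w = 0.011 * beta * fs * (dc * A)^(1/3) / 1000
= 0.011 * 1.19 * 211 * (65 * 13309)^(1/3) / 1000
= 0.263 mm

0.263


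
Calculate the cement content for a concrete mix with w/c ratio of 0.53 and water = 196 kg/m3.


Cement = water / (w/c)
= 196 / 0.53
= 369.8 kg/m3

369.8


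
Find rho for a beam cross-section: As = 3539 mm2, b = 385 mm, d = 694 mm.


rho = As / (b * d)
= 3539 / (385 * 694)
= 0.0132

0.0132


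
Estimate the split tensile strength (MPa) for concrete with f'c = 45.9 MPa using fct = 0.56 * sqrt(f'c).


fct = 0.56 * sqrt(45.9)
= 0.56 * 6.775
= 3.794 MPa

3.794


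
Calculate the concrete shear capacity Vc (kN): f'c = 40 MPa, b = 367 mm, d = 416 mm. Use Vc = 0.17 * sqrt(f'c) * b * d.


Vc = 0.17 * sqrt(40) * 367 * 416 / 1000
= 164.15 kN

164.15


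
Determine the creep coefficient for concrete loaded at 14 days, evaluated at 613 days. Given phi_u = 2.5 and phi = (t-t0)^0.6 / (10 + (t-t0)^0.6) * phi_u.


dt = 613 - 14 = 599
phi = 599^0.6 / (10 + 599^0.6) * 2.5
= 2.057

2.057


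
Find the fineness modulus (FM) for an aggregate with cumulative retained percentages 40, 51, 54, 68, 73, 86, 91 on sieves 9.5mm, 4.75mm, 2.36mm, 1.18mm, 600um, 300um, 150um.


FM = sum(cumulative % retained) / 100
= 463 / 100
= 4.63

4.63


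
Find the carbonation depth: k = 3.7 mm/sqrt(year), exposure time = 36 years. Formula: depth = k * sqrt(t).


depth = k * sqrt(t)
= 3.7 * sqrt(36)
= 22.2 mm

22.2


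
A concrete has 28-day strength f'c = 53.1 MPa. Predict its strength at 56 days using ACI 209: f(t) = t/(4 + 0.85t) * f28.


f(56) = 56 / (4 + 0.85 * 56) * 53.1
= 56 / 51.6 * 53.1
= 57.63 MPa

57.63


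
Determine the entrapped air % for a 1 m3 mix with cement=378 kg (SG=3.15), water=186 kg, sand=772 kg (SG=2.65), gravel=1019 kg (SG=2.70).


Vol cement = 378 / (3.15 * 1000) = 0.12 m3
Vol water = 186 / 1000 = 0.186 m3
Vol sand = 772 / (2.65 * 1000) = 0.291321 m3
Vol gravel = 1019 / (2.70 * 1000) = 0.377407 m3
Total solid + water volume = 0.974728 m3
Air = (1 - 0.974728) * 100 = 2.53%

2.53


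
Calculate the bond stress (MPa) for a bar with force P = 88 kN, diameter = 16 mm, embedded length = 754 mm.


u = P / (pi * db * ld)
= 88 * 1000 / (pi * 16 * 754)
= 2.322 MPa

2.322


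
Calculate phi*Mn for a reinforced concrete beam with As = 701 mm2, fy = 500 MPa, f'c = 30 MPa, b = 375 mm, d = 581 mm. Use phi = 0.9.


a = As * fy / (0.85 * f'c * b)
= 701 * 500 / (0.85 * 30 * 375)
= 36.6536 mm
Mn = As * fy * (d - a/2) / 10^6
= 197.217 kN-m
phi*Mn = 0.9 * 197.217 = 177.5 kN-m

177.5


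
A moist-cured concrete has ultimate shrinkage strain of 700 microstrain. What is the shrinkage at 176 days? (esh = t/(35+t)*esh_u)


esh(176) = 176 / (35 + 176) * 700
= 176 / 211 * 700
= 583.9 microstrain

583.9


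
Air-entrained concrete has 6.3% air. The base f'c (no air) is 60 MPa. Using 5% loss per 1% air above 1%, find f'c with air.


Strength loss = (6.3 - 1) * 5 = 26.5%
f'c = 60 * (1 - 26.5/100)
= 44.1 MPa

44.1


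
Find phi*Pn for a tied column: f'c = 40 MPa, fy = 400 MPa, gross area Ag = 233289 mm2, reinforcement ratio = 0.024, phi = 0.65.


Ast = rho * Ag = 0.024 * 233289 = 5598.936 mm2
phi*Pn = 0.65 * 0.80 * (0.85 * 40 * (233289 - 5598.936) + 400 * 5598.936) / 1000
= 5190.14 kN

5190.14


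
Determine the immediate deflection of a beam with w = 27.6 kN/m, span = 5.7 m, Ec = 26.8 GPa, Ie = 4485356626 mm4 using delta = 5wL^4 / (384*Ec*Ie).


Convert: L = 5.7 m = 5700 mm, Ec = 26.8 GPa = 26800 MPa
delta = 5 * 27.6 * 5700^4 / (384 * 26800 * 4485356626)
= 3.16 mm

3.16


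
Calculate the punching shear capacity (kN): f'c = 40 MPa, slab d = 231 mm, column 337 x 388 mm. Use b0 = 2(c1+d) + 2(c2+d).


b0 = 2*(337 + 231) + 2*(388 + 231) = 2374 mm
Vc = 0.33 * sqrt(40) * 2374 * 231 / 1000
= 1144.55 kN

1144.55


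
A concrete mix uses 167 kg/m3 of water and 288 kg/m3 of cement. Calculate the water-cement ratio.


w/c = water / cement
w/c = 167 / 288 = 0.58

0.58


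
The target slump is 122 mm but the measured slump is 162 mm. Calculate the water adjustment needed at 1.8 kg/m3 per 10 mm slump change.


Difference = 122 - 162 = -40 mm
Water adjustment = -40 * 1.8 / 10 = -7.2 kg/m3

-7.2


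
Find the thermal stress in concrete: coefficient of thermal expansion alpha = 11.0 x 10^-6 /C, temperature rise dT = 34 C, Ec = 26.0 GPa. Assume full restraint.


sigma = alpha * dT * Ec
= 11.0e-6 * 34 * 26.0 * 1000
= 9.724 MPa

9.724


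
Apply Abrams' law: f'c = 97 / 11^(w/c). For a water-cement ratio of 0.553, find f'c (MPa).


f'c = 97 / 11^0.553
= 97 / 3.766
= 25.76 MPa

25.76


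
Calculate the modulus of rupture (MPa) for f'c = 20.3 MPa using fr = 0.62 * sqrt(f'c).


fr = 0.62 * sqrt(20.3)
= 2.793 MPa

2.793


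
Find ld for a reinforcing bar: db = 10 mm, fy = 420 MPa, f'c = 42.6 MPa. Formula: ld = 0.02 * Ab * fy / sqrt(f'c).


Ab = pi * 10^2 / 4 = 78.54 mm2
ld = 0.02 * 78.54 * 420 / sqrt(42.6)
= 101.1 mm

101.1


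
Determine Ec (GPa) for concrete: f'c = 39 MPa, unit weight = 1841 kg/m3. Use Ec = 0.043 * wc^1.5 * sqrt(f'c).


Ec = 0.043 * 1841^1.5 * sqrt(39) / 1000
= 21.21 GPa

21.21


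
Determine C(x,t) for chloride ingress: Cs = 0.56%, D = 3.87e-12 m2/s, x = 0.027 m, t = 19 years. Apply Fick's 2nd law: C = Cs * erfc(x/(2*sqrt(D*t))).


t_seconds = 19 * 365.25 * 24 * 3600 = 599594400.0 s
arg = 0.027 / (2 * sqrt(3.87e-12 * 599594400.0))
= 0.2803
erfc(0.2803) = 0.6919
C = 0.56 * 0.6919 = 0.3874%

0.3874


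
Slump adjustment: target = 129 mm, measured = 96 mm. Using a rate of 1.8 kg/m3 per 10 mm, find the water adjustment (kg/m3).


Difference = 129 - 96 = 33 mm
Water adjustment = 33 * 1.8 / 10 = 5.9 kg/m3

5.9


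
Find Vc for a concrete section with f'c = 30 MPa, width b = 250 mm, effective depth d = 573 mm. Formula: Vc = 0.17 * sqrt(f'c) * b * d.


Vc = 0.17 * sqrt(30) * 250 * 573 / 1000
= 133.38 kN

133.38


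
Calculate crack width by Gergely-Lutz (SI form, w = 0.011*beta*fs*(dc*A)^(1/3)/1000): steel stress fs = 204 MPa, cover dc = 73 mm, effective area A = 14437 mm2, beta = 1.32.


w = 0.011 * beta * fs * (dc * A)^(1/3) / 1000
= 0.011 * 1.32 * 204 * (73 * 14437)^(1/3) / 1000
= 0.301 mm

0.301


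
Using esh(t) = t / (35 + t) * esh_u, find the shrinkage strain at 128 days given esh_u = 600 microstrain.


esh(128) = 128 / (35 + 128) * 600
= 128 / 163 * 600
= 471.2 microstrain

471.2


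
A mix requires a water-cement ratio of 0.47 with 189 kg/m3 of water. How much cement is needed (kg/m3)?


Cement = water / (w/c)
= 189 / 0.47
= 402.1 kg/m3

402.1


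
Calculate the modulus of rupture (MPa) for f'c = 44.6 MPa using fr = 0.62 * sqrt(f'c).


fr = 0.62 * sqrt(44.6)
= 4.141 MPa

4.141


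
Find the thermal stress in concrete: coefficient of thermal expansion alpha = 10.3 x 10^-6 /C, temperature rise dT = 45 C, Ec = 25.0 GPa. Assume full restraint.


sigma = alpha * dT * Ec
= 10.3e-6 * 45 * 25.0 * 1000
= 11.588 MPa

11.588


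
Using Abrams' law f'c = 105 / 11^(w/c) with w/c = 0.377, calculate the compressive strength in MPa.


f'c = 105 / 11^0.377
= 105 / 2.469
= 42.52 MPa

42.52


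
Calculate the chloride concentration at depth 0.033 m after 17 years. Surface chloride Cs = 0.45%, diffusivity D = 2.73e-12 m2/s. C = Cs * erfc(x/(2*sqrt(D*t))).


t_seconds = 17 * 365.25 * 24 * 3600 = 536479200.0 s
arg = 0.033 / (2 * sqrt(2.73e-12 * 536479200.0))
= 0.4311
erfc(0.4311) = 0.542
C = 0.45 * 0.542 = 0.2439%

0.2439


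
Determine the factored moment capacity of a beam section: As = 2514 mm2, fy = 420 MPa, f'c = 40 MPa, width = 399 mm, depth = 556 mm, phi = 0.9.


a = As * fy / (0.85 * f'c * b)
= 2514 * 420 / (0.85 * 40 * 399)
= 77.8328 mm
Mn = As * fy * (d - a/2) / 10^6
= 545.9782 kN-m
phi*Mn = 0.9 * 545.9782 = 491.38 kN-m

491.38


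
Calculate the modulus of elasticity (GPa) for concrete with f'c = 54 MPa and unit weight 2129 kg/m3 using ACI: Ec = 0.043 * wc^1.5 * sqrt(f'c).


Ec = 0.043 * 2129^1.5 * sqrt(54) / 1000
= 31.04 GPa

31.04


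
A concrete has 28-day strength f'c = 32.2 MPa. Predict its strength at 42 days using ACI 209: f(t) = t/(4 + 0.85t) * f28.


f(42) = 42 / (4 + 0.85 * 42) * 32.2
= 42 / 39.7 * 32.2
= 34.07 MPa

34.07


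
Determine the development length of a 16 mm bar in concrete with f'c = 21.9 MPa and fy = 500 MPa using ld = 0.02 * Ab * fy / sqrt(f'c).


Ab = pi * 16^2 / 4 = 201.062 mm2
ld = 0.02 * 201.062 * 500 / sqrt(21.9)
= 429.6 mm

429.6


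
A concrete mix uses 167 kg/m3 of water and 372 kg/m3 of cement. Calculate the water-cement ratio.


w/c = water / cement
w/c = 167 / 372 = 0.449

0.449


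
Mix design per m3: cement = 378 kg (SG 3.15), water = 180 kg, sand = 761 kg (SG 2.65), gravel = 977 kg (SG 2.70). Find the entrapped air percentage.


Vol cement = 378 / (3.15 * 1000) = 0.12 m3
Vol water = 180 / 1000 = 0.18 m3
Vol sand = 761 / (2.65 * 1000) = 0.28717 m3
Vol gravel = 977 / (2.70 * 1000) = 0.361852 m3
Total solid + water volume = 0.949022 m3
Air = (1 - 0.949022) * 100 = 5.1%

5.1


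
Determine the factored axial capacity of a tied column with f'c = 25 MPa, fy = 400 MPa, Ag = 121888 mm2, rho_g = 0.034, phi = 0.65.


Ast = rho * Ag = 0.034 * 121888 = 4144.192 mm2
phi*Pn = 0.65 * 0.80 * (0.85 * 25 * (121888 - 4144.192) + 400 * 4144.192) / 1000
= 2163.06 kN

2163.06


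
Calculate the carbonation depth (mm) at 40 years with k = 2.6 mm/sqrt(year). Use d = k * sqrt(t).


depth = k * sqrt(t)
= 2.6 * sqrt(40)
= 16.44 mm

16.44


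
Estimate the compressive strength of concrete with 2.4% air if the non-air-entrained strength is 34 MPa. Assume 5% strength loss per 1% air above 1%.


Strength loss = (2.4 - 1) * 5 = 7.0%
f'c = 34 * (1 - 7.0/100)
= 31.62 MPa

31.62


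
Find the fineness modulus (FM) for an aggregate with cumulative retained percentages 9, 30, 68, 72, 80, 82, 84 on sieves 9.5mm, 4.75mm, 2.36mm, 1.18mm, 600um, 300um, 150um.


FM = sum(cumulative % retained) / 100
= 425 / 100
= 4.25

4.25


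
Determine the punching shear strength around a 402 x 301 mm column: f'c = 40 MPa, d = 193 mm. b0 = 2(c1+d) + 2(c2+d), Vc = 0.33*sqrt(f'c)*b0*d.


b0 = 2*(402 + 193) + 2*(301 + 193) = 2178 mm
Vc = 0.33 * sqrt(40) * 2178 * 193 / 1000
= 877.32 kN

877.32


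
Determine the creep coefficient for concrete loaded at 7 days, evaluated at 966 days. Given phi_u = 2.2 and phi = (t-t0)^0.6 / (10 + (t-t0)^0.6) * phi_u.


dt = 966 - 7 = 959
phi = 959^0.6 / (10 + 959^0.6) * 2.2
= 1.892

1.892


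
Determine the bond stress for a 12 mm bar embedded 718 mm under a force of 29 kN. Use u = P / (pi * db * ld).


u = P / (pi * db * ld)
= 29 * 1000 / (pi * 12 * 718)
= 1.071 MPa

1.071


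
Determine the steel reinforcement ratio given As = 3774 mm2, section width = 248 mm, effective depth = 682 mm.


rho = As / (b * d)
= 3774 / (248 * 682)
= 0.0223

0.0223


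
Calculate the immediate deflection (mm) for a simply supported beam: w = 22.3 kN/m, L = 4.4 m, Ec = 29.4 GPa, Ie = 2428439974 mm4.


Convert: L = 4.4 m = 4400 mm, Ec = 29.4 GPa = 29400 MPa
delta = 5 * 22.3 * 4400^4 / (384 * 29400 * 2428439974)
= 1.52 mm

1.52


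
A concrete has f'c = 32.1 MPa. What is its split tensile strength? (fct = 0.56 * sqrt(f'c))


fct = 0.56 * sqrt(32.1)
= 0.56 * 5.666
= 3.173 MPa

3.173


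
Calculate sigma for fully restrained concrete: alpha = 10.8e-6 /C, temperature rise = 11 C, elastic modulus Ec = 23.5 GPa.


sigma = alpha * dT * Ec
= 10.8e-6 * 11 * 23.5 * 1000
= 2.792 MPa

2.792


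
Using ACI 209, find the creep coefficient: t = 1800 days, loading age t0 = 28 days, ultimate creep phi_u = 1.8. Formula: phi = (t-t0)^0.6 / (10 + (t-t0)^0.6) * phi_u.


dt = 1800 - 28 = 1772
phi = 1772^0.6 / (10 + 1772^0.6) * 1.8
= 1.618

1.618


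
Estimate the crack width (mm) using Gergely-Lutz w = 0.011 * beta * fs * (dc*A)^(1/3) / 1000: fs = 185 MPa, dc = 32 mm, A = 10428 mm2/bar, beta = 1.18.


w = 0.011 * beta * fs * (dc * A)^(1/3) / 1000
= 0.011 * 1.18 * 185 * (32 * 10428)^(1/3) / 1000
= 0.167 mm

0.167


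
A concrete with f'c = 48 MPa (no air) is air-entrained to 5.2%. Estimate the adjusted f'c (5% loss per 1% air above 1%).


Strength loss = (5.2 - 1) * 5 = 21.0%
f'c = 48 * (1 - 21.0/100)
= 37.92 MPa

37.92


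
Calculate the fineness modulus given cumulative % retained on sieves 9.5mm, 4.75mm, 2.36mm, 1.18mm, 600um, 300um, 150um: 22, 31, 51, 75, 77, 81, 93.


FM = sum(cumulative % retained) / 100
= 430 / 100
= 4.3

4.3


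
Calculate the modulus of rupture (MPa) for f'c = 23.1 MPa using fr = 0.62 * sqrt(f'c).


fr = 0.62 * sqrt(23.1)
= 2.98 MPa

2.98


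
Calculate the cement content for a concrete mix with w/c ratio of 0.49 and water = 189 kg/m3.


Cement = water / (w/c)
= 189 / 0.49
= 385.7 kg/m3

385.7


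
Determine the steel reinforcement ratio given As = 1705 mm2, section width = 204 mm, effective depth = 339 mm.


rho = As / (b * d)
= 1705 / (204 * 339)
= 0.0247

0.0247


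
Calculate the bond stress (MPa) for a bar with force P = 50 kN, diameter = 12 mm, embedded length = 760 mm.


u = P / (pi * db * ld)
= 50 * 1000 / (pi * 12 * 760)
= 1.745 MPa

1.745


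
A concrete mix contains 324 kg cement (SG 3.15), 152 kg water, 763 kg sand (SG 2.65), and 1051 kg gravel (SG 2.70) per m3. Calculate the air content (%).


Vol cement = 324 / (3.15 * 1000) = 0.102857 m3
Vol water = 152 / 1000 = 0.152 m3
Vol sand = 763 / (2.65 * 1000) = 0.287925 m3
Vol gravel = 1051 / (2.70 * 1000) = 0.389259 m3
Total solid + water volume = 0.932041 m3
Air = (1 - 0.932041) * 100 = 6.8%

6.8


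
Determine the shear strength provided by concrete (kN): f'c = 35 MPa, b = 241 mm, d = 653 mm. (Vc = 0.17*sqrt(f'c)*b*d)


Vc = 0.17 * sqrt(35) * 241 * 653 / 1000
= 158.28 kN

158.28


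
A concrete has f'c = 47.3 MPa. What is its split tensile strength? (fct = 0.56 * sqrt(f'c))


fct = 0.56 * sqrt(47.3)
= 0.56 * 6.877
= 3.851 MPa

3.851


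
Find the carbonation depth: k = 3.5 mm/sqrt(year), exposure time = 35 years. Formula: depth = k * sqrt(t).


depth = k * sqrt(t)
= 3.5 * sqrt(35)
= 20.71 mm

20.71


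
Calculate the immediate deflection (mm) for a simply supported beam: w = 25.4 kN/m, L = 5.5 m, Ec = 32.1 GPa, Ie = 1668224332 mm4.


Convert: L = 5.5 m = 5500 mm, Ec = 32.1 GPa = 32100 MPa
delta = 5 * 25.4 * 5500^4 / (384 * 32100 * 1668224332)
= 5.65 mm

5.65


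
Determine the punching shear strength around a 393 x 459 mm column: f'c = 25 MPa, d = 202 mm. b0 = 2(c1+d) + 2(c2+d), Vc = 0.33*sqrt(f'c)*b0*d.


b0 = 2*(393 + 202) + 2*(459 + 202) = 2512 mm
Vc = 0.33 * sqrt(25) * 2512 * 202 / 1000
= 837.25 kN

837.25


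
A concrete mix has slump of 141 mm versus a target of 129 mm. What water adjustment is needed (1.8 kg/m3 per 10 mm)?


Difference = 129 - 141 = -12 mm
Water adjustment = -12 * 1.8 / 10 = -2.2 kg/m3

-2.2


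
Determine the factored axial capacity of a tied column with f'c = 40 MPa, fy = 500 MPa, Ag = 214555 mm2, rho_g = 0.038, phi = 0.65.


Ast = rho * Ag = 0.038 * 214555 = 8153.09 mm2
phi*Pn = 0.65 * 0.80 * (0.85 * 40 * (214555 - 8153.09) + 500 * 8153.09) / 1000
= 5768.99 kN

5768.99


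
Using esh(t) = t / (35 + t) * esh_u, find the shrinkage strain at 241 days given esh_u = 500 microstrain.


esh(241) = 241 / (35 + 241) * 500
= 241 / 276 * 500
= 436.6 microstrain

436.6


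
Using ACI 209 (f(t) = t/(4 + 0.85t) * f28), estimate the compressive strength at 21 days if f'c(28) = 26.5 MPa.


f(21) = 21 / (4 + 0.85 * 21) * 26.5
= 21 / 21.85 * 26.5
= 25.47 MPa

25.47


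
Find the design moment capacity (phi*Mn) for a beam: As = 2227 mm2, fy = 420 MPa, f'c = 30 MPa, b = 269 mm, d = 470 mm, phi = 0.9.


a = As * fy / (0.85 * f'c * b)
= 2227 * 420 / (0.85 * 30 * 269)
= 136.3569 mm
Mn = As * fy * (d - a/2) / 10^6
= 375.8398 kN-m
phi*Mn = 0.9 * 375.8398 = 338.26 kN-m

338.26


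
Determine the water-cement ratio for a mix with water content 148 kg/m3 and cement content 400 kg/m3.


w/c = water / cement
w/c = 148 / 400 = 0.37

0.37


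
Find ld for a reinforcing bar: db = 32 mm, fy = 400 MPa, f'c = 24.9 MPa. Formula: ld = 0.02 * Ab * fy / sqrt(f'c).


Ab = pi * 32^2 / 4 = 804.248 mm2
ld = 0.02 * 804.248 * 400 / sqrt(24.9)
= 1289.4 mm

1289.4


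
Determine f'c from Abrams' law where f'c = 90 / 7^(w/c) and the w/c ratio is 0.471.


f'c = 90 / 7^0.471
= 90 / 2.501
= 35.99 MPa

35.99


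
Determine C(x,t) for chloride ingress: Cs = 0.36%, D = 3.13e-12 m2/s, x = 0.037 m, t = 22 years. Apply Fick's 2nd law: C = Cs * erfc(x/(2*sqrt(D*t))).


t_seconds = 22 * 365.25 * 24 * 3600 = 694267200.0 s
arg = 0.037 / (2 * sqrt(3.13e-12 * 694267200.0))
= 0.3969
erfc(0.3969) = 0.5746
C = 0.36 * 0.5746 = 0.2069%

0.2069


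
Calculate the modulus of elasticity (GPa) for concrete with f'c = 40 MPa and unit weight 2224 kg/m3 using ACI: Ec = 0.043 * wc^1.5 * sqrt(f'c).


Ec = 0.043 * 2224^1.5 * sqrt(40) / 1000
= 28.52 GPa

28.52


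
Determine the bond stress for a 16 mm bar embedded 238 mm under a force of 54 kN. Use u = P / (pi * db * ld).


u = P / (pi * db * ld)
= 54 * 1000 / (pi * 16 * 238)
= 4.514 MPa

4.514


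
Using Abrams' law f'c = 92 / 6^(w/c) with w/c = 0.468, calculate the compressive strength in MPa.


f'c = 92 / 6^0.468
= 92 / 2.313
= 39.78 MPa

39.78


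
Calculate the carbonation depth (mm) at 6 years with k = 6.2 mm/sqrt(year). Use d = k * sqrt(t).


depth = k * sqrt(t)
= 6.2 * sqrt(6)
= 15.19 mm

15.19


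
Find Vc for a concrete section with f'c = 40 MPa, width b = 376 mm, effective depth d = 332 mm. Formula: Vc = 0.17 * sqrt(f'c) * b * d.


Vc = 0.17 * sqrt(40) * 376 * 332 / 1000
= 134.22 kN

134.22


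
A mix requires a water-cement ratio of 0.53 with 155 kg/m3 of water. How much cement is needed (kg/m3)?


Cement = water / (w/c)
= 155 / 0.53
= 292.5 kg/m3

292.5


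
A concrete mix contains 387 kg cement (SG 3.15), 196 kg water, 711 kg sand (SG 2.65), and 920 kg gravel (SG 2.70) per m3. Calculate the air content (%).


Vol cement = 387 / (3.15 * 1000) = 0.122857 m3
Vol water = 196 / 1000 = 0.196 m3
Vol sand = 711 / (2.65 * 1000) = 0.268302 m3
Vol gravel = 920 / (2.70 * 1000) = 0.340741 m3
Total solid + water volume = 0.9279 m3
Air = (1 - 0.9279) * 100 = 7.21%

7.21


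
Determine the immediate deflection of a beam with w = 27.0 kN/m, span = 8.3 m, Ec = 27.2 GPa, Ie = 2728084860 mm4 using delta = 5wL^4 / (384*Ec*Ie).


Convert: L = 8.3 m = 8300 mm, Ec = 27.2 GPa = 27200 MPa
delta = 5 * 27.0 * 8300^4 / (384 * 27200 * 2728084860)
= 22.48 mm

22.48


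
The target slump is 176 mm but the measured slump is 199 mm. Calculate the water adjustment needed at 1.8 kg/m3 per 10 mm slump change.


Difference = 176 - 199 = -23 mm
Water adjustment = -23 * 1.8 / 10 = -4.1 kg/m3

-4.1


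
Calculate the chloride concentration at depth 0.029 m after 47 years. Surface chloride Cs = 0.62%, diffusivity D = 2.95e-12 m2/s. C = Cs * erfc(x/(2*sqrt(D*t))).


t_seconds = 47 * 365.25 * 24 * 3600 = 1483207200.0 s
arg = 0.029 / (2 * sqrt(2.95e-12 * 1483207200.0))
= 0.2192
erfc(0.2192) = 0.7566
C = 0.62 * 0.7566 = 0.4691%

0.4691


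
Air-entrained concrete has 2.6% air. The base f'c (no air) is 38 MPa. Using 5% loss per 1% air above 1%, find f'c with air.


Strength loss = (2.6 - 1) * 5 = 8.0%
f'c = 38 * (1 - 8.0/100)
= 34.96 MPa

34.96


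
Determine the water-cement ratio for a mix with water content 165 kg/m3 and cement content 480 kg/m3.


w/c = water / cement
w/c = 165 / 480 = 0.344

0.344


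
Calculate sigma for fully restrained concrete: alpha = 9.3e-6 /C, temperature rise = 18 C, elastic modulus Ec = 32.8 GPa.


sigma = alpha * dT * Ec
= 9.3e-6 * 18 * 32.8 * 1000
= 5.491 MPa

5.491


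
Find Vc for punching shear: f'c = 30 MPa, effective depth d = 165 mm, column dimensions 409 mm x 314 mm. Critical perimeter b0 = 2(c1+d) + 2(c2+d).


b0 = 2*(409 + 165) + 2*(314 + 165) = 2106 mm
Vc = 0.33 * sqrt(30) * 2106 * 165 / 1000
= 628.08 kN

628.08


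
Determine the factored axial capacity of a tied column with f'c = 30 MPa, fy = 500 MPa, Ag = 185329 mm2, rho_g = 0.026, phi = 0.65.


Ast = rho * Ag = 0.026 * 185329 = 4818.554 mm2
phi*Pn = 0.65 * 0.80 * (0.85 * 30 * (185329 - 4818.554) + 500 * 4818.554) / 1000
= 3646.39 kN

3646.39


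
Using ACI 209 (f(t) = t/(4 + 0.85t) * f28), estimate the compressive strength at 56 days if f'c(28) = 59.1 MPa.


f(56) = 56 / (4 + 0.85 * 56) * 59.1
= 56 / 51.6 * 59.1
= 64.14 MPa

64.14


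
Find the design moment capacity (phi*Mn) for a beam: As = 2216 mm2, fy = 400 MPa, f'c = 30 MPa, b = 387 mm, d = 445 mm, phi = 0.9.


a = As * fy / (0.85 * f'c * b)
= 2216 * 400 / (0.85 * 30 * 387)
= 89.8211 mm
Mn = As * fy * (d - a/2) / 10^6
= 354.6393 kN-m
phi*Mn = 0.9 * 354.6393 = 319.18 kN-m

319.18


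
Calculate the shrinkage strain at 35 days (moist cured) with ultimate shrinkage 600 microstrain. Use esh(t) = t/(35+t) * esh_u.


esh(35) = 35 / (35 + 35) * 600
= 35 / 70 * 600
= 300.0 microstrain

300.0


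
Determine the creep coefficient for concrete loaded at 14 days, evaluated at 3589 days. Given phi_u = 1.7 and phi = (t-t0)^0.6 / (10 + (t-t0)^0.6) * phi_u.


dt = 3589 - 14 = 3575
phi = 3575^0.6 / (10 + 3575^0.6) * 1.7
= 1.583

1.583


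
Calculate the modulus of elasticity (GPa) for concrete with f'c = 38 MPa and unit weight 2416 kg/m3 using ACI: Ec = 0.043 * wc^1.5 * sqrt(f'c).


Ec = 0.043 * 2416^1.5 * sqrt(38) / 1000
= 31.48 GPa

31.48


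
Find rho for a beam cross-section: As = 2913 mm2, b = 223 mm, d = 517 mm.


rho = As / (b * d)
= 2913 / (223 * 517)
= 0.0253

0.0253


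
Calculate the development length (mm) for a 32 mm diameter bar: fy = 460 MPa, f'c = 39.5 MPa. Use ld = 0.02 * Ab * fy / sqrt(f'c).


Ab = pi * 32^2 / 4 = 804.248 mm2
ld = 0.02 * 804.248 * 460 / sqrt(39.5)
= 1177.3 mm

1177.3


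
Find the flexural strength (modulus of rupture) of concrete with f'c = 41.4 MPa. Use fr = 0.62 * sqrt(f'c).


fr = 0.62 * sqrt(41.4)
= 3.989 MPa

3.989


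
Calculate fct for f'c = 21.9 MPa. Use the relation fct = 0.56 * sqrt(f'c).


fct = 0.56 * sqrt(21.9)
= 0.56 * 4.68
= 2.621 MPa

2.621


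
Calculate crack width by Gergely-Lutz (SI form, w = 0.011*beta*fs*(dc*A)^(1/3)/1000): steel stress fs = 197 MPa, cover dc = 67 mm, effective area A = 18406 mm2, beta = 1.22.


w = 0.011 * beta * fs * (dc * A)^(1/3) / 1000
= 0.011 * 1.22 * 197 * (67 * 18406)^(1/3) / 1000
= 0.284 mm

0.284


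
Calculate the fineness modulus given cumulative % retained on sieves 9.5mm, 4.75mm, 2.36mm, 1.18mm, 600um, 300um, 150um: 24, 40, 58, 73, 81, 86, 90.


FM = sum(cumulative % retained) / 100
= 452 / 100
= 4.52

4.52


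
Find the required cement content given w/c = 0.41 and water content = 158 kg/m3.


Cement = water / (w/c)
= 158 / 0.41
= 385.4 kg/m3

385.4


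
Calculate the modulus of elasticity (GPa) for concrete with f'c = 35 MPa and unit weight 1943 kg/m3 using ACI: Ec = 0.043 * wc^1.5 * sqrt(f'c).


Ec = 0.043 * 1943^1.5 * sqrt(35) / 1000
= 21.79 GPa

21.79


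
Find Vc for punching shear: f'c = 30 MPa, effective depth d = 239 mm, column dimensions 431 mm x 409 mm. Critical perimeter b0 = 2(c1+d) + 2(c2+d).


b0 = 2*(431 + 239) + 2*(409 + 239) = 2636 mm
Vc = 0.33 * sqrt(30) * 2636 * 239 / 1000
= 1138.72 kN

1138.72


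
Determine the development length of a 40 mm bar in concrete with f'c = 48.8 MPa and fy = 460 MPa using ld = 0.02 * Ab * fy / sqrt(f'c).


Ab = pi * 40^2 / 4 = 1256.637 mm2
ld = 0.02 * 1256.637 * 460 / sqrt(48.8)
= 1655.0 mm

1655.0


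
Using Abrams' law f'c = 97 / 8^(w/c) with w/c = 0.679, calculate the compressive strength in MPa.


f'c = 97 / 8^0.679
= 97 / 4.104
= 23.64 MPa

23.64


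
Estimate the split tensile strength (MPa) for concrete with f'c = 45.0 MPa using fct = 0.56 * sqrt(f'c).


fct = 0.56 * sqrt(45.0)
= 0.56 * 6.708
= 3.757 MPa

3.757


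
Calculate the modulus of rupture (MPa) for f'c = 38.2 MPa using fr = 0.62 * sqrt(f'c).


fr = 0.62 * sqrt(38.2)
= 3.832 MPa

3.832


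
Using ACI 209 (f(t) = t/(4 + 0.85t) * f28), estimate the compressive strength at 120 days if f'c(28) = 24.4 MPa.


f(120) = 120 / (4 + 0.85 * 120) * 24.4
= 120 / 106.0 * 24.4
= 27.62 MPa

27.62


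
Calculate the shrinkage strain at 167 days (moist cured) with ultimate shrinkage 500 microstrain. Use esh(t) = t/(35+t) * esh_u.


esh(167) = 167 / (35 + 167) * 500
= 167 / 202 * 500
= 413.4 microstrain

413.4


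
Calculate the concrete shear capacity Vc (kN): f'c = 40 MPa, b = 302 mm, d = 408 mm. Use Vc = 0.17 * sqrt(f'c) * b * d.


Vc = 0.17 * sqrt(40) * 302 * 408 / 1000
= 132.48 kN

132.48


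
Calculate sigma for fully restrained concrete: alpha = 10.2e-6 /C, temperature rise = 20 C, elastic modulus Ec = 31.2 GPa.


sigma = alpha * dT * Ec
= 10.2e-6 * 20 * 31.2 * 1000
= 6.365 MPa

6.365


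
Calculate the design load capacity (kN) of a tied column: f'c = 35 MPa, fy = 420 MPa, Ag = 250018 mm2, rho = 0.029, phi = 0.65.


Ast = rho * Ag = 0.029 * 250018 = 7250.522 mm2
phi*Pn = 0.65 * 0.80 * (0.85 * 35 * (250018 - 7250.522) + 420 * 7250.522) / 1000
= 5339.13 kN

5339.13


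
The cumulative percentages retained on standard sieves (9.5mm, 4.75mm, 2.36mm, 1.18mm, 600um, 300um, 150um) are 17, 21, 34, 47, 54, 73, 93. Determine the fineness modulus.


FM = sum(cumulative % retained) / 100
= 339 / 100
= 3.39

3.39


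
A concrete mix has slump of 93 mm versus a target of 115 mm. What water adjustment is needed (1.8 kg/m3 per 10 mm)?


Difference = 115 - 93 = 22 mm
Water adjustment = 22 * 1.8 / 10 = 4.0 kg/m3

4.0


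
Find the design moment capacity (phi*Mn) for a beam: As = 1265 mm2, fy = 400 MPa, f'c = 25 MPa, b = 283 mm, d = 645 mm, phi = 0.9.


a = As * fy / (0.85 * f'c * b)
= 1265 * 400 / (0.85 * 25 * 283)
= 84.1405 mm
Mn = As * fy * (d - a/2) / 10^6
= 305.0825 kN-m
phi*Mn = 0.9 * 305.0825 = 274.57 kN-m

274.57


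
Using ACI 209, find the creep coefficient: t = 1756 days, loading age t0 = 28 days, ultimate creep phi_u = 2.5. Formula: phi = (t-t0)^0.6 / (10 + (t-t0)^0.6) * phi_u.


dt = 1756 - 28 = 1728
phi = 1728^0.6 / (10 + 1728^0.6) * 2.5
= 2.244

2.244


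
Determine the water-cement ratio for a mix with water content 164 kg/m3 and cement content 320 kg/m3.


w/c = water / cement
w/c = 164 / 320 = 0.512

0.512


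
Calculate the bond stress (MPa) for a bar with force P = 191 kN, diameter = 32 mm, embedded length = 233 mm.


u = P / (pi * db * ld)
= 191 * 1000 / (pi * 32 * 233)
= 8.154 MPa

8.154


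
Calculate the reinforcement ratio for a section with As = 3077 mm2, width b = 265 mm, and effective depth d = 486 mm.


rho = As / (b * d)
= 3077 / (265 * 486)
= 0.0239

0.0239


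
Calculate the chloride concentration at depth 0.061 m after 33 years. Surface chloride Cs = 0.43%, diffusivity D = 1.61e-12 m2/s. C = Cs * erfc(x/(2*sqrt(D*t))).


t_seconds = 33 * 365.25 * 24 * 3600 = 1041400800.0 s
arg = 0.061 / (2 * sqrt(1.61e-12 * 1041400800.0))
= 0.7449
erfc(0.7449) = 0.2922
C = 0.43 * 0.2922 = 0.1256%

0.1256


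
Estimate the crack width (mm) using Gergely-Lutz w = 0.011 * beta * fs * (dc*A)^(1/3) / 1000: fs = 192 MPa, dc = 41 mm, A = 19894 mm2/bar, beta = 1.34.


w = 0.011 * beta * fs * (dc * A)^(1/3) / 1000
= 0.011 * 1.34 * 192 * (41 * 19894)^(1/3) / 1000
= 0.264 mm

0.264


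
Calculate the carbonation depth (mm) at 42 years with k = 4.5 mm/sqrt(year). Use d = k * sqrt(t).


depth = k * sqrt(t)
= 4.5 * sqrt(42)
= 29.16 mm

29.16


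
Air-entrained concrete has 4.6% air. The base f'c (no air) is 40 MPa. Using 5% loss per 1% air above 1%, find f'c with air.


Strength loss = (4.6 - 1) * 5 = 18.0%
f'c = 40 * (1 - 18.0/100)
= 32.8 MPa

32.8


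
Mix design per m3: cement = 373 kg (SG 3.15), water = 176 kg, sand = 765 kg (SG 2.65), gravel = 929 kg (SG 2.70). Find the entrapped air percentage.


Vol cement = 373 / (3.15 * 1000) = 0.118413 m3
Vol water = 176 / 1000 = 0.176 m3
Vol sand = 765 / (2.65 * 1000) = 0.288679 m3
Vol gravel = 929 / (2.70 * 1000) = 0.344074 m3
Total solid + water volume = 0.927166 m3
Air = (1 - 0.927166) * 100 = 7.28%

7.28


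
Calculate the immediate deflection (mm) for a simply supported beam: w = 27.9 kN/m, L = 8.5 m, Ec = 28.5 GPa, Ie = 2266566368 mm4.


Convert: L = 8.5 m = 8500 mm, Ec = 28.5 GPa = 28500 MPa
delta = 5 * 27.9 * 8500^4 / (384 * 28500 * 2266566368)
= 29.36 mm

29.36


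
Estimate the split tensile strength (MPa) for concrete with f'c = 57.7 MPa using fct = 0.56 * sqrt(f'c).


fct = 0.56 * sqrt(57.7)
= 0.56 * 7.596
= 4.254 MPa

4.254


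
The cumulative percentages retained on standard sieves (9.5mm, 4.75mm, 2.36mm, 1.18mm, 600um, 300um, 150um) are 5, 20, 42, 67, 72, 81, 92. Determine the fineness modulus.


FM = sum(cumulative % retained) / 100
= 379 / 100
= 3.79

3.79


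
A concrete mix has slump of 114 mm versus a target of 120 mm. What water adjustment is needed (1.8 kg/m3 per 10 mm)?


Difference = 120 - 114 = 6 mm
Water adjustment = 6 * 1.8 / 10 = 1.1 kg/m3

1.1


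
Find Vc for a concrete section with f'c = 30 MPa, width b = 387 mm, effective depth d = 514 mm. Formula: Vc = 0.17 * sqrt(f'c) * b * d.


Vc = 0.17 * sqrt(30) * 387 * 514 / 1000
= 185.22 kN

185.22


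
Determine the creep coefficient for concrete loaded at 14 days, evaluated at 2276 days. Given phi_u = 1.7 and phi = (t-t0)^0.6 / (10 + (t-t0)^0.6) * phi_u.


dt = 2276 - 14 = 2262
phi = 2262^0.6 / (10 + 2262^0.6) * 1.7
= 1.55

1.55


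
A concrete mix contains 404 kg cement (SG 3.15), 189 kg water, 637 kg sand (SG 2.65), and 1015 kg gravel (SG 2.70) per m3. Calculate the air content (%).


Vol cement = 404 / (3.15 * 1000) = 0.128254 m3
Vol water = 189 / 1000 = 0.189 m3
Vol sand = 637 / (2.65 * 1000) = 0.240377 m3
Vol gravel = 1015 / (2.70 * 1000) = 0.375926 m3
Total solid + water volume = 0.933557 m3
Air = (1 - 0.933557) * 100 = 6.64%

6.64


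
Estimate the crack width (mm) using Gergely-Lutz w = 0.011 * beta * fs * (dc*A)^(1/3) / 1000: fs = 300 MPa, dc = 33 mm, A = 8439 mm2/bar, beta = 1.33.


w = 0.011 * beta * fs * (dc * A)^(1/3) / 1000
= 0.011 * 1.33 * 300 * (33 * 8439)^(1/3) / 1000
= 0.287 mm

0.287


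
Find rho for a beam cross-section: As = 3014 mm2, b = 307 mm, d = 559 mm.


rho = As / (b * d)
= 3014 / (307 * 559)
= 0.0176

0.0176


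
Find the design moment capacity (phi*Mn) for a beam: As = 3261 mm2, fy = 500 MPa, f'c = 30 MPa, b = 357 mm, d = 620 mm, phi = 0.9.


a = As * fy / (0.85 * f'c * b)
= 3261 * 500 / (0.85 * 30 * 357)
= 179.1069 mm
Mn = As * fy * (d - a/2) / 10^6
= 864.8931 kN-m
phi*Mn = 0.9 * 864.8931 = 778.4 kN-m

778.4


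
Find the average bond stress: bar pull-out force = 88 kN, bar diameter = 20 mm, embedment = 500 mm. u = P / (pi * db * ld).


u = P / (pi * db * ld)
= 88 * 1000 / (pi * 20 * 500)
= 2.801 MPa

2.801


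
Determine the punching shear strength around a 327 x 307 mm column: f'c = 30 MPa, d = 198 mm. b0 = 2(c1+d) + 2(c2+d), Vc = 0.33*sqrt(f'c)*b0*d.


b0 = 2*(327 + 198) + 2*(307 + 198) = 2060 mm
Vc = 0.33 * sqrt(30) * 2060 * 198 / 1000
= 737.24 kN

737.24


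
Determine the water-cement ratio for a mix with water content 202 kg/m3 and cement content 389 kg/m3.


w/c = water / cement
w/c = 202 / 389 = 0.519

0.519


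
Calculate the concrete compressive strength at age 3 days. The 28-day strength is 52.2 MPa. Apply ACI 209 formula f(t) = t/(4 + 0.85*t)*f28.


f(3) = 3 / (4 + 0.85 * 3) * 52.2
= 3 / 6.55 * 52.2
= 23.91 MPa

23.91


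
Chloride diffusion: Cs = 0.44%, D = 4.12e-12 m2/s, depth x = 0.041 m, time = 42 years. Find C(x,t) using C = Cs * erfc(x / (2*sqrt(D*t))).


t_seconds = 42 * 365.25 * 24 * 3600 = 1325419200.0 s
arg = 0.041 / (2 * sqrt(4.12e-12 * 1325419200.0))
= 0.2774
erfc(0.2774) = 0.6948
C = 0.44 * 0.6948 = 0.3057%

0.3057


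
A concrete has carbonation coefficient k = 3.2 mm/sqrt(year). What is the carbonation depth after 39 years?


depth = k * sqrt(t)
= 3.2 * sqrt(39)
= 19.98 mm

19.98


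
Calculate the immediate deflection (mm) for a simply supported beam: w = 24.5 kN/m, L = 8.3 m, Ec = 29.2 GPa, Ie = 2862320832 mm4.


Convert: L = 8.3 m = 8300 mm, Ec = 29.2 GPa = 29200 MPa
delta = 5 * 24.5 * 8300^4 / (384 * 29200 * 2862320832)
= 18.11 mm

18.11


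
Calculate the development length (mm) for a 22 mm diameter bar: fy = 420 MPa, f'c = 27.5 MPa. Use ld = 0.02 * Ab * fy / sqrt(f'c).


Ab = pi * 22^2 / 4 = 380.133 mm2
ld = 0.02 * 380.133 * 420 / sqrt(27.5)
= 608.9 mm

608.9


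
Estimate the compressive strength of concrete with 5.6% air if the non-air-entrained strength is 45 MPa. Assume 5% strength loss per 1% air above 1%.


Strength loss = (5.6 - 1) * 5 = 23.0%
f'c = 45 * (1 - 23.0/100)
= 34.65 MPa

34.65


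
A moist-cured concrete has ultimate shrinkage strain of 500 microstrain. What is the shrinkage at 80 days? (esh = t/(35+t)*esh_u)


esh(80) = 80 / (35 + 80) * 500
= 80 / 115 * 500
= 347.8 microstrain

347.8


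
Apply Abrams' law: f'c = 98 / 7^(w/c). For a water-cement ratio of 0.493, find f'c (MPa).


f'c = 98 / 7^0.493
= 98 / 2.61
= 37.55 MPa

37.55


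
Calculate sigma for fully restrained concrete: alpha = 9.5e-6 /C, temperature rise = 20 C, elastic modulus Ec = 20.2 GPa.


sigma = alpha * dT * Ec
= 9.5e-6 * 20 * 20.2 * 1000
= 3.838 MPa

3.838


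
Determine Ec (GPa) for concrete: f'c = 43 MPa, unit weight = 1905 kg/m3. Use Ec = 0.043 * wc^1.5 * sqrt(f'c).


Ec = 0.043 * 1905^1.5 * sqrt(43) / 1000
= 23.44 GPa

23.44


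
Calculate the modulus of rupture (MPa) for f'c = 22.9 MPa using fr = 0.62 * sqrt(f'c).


fr = 0.62 * sqrt(22.9)
= 2.967 MPa

2.967


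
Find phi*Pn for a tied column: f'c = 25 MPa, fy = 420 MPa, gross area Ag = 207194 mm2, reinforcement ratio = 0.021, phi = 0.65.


Ast = rho * Ag = 0.021 * 207194 = 4351.074 mm2
phi*Pn = 0.65 * 0.80 * (0.85 * 25 * (207194 - 4351.074) + 420 * 4351.074) / 1000
= 3191.69 kN

3191.69


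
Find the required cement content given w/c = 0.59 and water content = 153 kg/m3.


Cement = water / (w/c)
= 153 / 0.59
= 259.3 kg/m3

259.3


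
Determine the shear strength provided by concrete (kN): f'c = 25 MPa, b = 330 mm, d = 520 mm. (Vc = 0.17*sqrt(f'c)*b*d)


Vc = 0.17 * sqrt(25) * 330 * 520 / 1000
= 145.86 kN

145.86


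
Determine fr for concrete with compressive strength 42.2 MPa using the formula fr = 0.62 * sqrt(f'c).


fr = 0.62 * sqrt(42.2)
= 4.028 MPa

4.028


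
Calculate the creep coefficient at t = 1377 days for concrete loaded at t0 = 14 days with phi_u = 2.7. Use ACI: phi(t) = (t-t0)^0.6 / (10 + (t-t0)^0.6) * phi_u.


dt = 1377 - 14 = 1363
phi = 1363^0.6 / (10 + 1363^0.6) * 2.7
= 2.386

2.386


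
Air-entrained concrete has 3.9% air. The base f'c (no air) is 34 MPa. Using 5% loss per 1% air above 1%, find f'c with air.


Strength loss = (3.9 - 1) * 5 = 14.5%
f'c = 34 * (1 - 14.5/100)
= 29.07 MPa

29.07


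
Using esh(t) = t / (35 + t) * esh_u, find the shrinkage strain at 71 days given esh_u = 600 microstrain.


esh(71) = 71 / (35 + 71) * 600
= 71 / 106 * 600
= 401.9 microstrain

401.9


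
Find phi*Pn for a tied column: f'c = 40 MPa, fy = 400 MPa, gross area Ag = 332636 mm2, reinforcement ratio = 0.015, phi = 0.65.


Ast = rho * Ag = 0.015 * 332636 = 4989.54 mm2
phi*Pn = 0.65 * 0.80 * (0.85 * 40 * (332636 - 4989.54) + 400 * 4989.54) / 1000
= 6830.61 kN

6830.61


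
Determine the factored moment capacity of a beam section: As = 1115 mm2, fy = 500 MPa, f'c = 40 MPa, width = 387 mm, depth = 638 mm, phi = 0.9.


a = As * fy / (0.85 * f'c * b)
= 1115 * 500 / (0.85 * 40 * 387)
= 42.3697 mm
Mn = As * fy * (d - a/2) / 10^6
= 343.8745 kN-m
phi*Mn = 0.9 * 343.8745 = 309.49 kN-m

309.49


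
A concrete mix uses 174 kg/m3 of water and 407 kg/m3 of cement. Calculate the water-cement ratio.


w/c = water / cement
w/c = 174 / 407 = 0.428

0.428


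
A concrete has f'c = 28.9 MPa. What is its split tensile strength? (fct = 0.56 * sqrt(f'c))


fct = 0.56 * sqrt(28.9)
= 0.56 * 5.376
= 3.01 MPa

3.01


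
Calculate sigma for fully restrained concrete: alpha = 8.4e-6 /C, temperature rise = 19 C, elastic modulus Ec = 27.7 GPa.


sigma = alpha * dT * Ec
= 8.4e-6 * 19 * 27.7 * 1000
= 4.421 MPa

4.421


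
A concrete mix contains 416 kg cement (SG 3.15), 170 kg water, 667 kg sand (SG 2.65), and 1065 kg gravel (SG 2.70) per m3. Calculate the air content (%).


Vol cement = 416 / (3.15 * 1000) = 0.132063 m3
Vol water = 170 / 1000 = 0.17 m3
Vol sand = 667 / (2.65 * 1000) = 0.251698 m3
Vol gravel = 1065 / (2.70 * 1000) = 0.394444 m3
Total solid + water volume = 0.948206 m3
Air = (1 - 0.948206) * 100 = 5.18%

5.18


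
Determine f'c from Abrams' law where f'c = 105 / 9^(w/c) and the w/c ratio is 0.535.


f'c = 105 / 9^0.535
= 105 / 3.24
= 32.41 MPa

32.41


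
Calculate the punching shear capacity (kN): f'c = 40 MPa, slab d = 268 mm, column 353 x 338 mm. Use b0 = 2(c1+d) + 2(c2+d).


b0 = 2*(353 + 268) + 2*(338 + 268) = 2454 mm
Vc = 0.33 * sqrt(40) * 2454 * 268 / 1000
= 1372.63 kN

1372.63
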